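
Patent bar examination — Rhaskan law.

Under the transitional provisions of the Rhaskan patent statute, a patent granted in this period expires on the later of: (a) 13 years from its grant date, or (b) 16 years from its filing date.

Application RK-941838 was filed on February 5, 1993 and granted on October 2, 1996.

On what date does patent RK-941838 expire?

October 2, 2009

(a) grant + 13 years → 2 October 2009.
(b) filing + 16 years → 5 February 2009.
Later of the two: 2 October 2009.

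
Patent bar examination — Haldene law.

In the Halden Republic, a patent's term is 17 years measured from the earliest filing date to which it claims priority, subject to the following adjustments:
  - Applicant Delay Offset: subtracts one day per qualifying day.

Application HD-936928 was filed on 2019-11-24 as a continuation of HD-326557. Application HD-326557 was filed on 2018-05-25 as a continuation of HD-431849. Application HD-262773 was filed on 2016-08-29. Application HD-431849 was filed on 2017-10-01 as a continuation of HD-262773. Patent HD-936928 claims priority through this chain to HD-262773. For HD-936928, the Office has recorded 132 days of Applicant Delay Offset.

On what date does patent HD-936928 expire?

April 19, 2033

Earliest priority filing: 29 August 2016.
Base term: 29 August 2016 + 17 years → 29 August 2033.
Applicant Delay Offset: −132 days → 19 April 2033.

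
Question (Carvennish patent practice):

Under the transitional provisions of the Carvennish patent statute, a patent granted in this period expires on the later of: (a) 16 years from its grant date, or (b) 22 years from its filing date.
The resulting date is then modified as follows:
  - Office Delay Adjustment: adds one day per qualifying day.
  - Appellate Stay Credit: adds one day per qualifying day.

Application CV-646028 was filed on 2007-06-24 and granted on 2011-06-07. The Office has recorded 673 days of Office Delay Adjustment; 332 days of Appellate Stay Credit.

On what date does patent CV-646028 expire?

(a) grant + 16 years → 7 June 2027.
(b) filing + 22 years → 24 June 2029.
Later of the two: 24 June 2029.
Office Delay Adjustment: +673 days → 28 April 2031.
Appellate Stay Credit: +332 days → 25 March 2032.

March 25, 2032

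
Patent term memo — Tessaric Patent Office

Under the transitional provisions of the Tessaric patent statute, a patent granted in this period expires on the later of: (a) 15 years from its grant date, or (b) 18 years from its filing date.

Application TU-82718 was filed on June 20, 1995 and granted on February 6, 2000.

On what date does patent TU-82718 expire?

(a) grant + 15 years → 6 February 2015.
(b) filing + 18 years → 20 June 2013.
Later of the two: 6 February 2015.

February 6, 2015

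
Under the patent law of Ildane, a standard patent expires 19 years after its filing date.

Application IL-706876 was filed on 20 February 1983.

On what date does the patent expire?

Filing date + 19 years → 20 February 2002.

February 20, 2002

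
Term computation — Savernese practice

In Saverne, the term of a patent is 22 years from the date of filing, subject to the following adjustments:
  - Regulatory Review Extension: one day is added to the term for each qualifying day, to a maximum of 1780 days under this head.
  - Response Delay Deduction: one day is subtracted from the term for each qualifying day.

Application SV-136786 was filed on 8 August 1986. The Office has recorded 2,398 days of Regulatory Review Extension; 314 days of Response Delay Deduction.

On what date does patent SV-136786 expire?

August 13, 2012

Base term: filing date + 22 years → 8 August 2008.
Regulatory Review Extension: 2398 days claimed exceeds the 1780-day cap, so +1780 days → 23 June 2013.
Response Delay Deduction: −314 days → 13 August 2012.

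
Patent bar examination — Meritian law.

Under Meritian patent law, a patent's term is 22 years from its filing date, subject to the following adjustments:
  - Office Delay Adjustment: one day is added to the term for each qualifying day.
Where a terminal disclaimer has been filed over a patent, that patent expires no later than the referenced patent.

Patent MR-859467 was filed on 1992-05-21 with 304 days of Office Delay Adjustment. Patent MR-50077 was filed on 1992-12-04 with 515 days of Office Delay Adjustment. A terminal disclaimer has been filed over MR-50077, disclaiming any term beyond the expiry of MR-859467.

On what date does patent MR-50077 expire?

Natural term of MR-50077:
  Base: filing + 22 years → 4 December 2014.
  Office Delay Adjustment: +515 days → 2 May 2016.
Expiry of referenced patent MR-859467:
  Base: filing + 22 years → 21 May 2014.
  Office Delay Adjustment: +304 days → 21 March 2015.
Terminal disclaimer: MR-50077 expires on the earlier of 2 May 2016 and 21 March 2015.

2015-03-21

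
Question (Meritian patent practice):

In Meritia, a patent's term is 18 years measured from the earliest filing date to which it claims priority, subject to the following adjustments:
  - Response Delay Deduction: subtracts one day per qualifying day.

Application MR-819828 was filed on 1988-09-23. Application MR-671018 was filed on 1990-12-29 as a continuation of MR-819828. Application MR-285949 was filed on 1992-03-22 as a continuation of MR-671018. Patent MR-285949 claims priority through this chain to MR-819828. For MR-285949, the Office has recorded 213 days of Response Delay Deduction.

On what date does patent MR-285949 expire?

February 22, 2006

Earliest priority filing: 23 September 1988.
Base term: 23 September 1988 + 18 years → 23 September 2006.
Response Delay Deduction: −213 days → 22 February 2006.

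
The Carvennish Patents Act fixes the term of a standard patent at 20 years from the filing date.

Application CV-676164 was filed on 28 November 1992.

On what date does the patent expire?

2012-11-28

Filing date + 20 years → 28 November 2012.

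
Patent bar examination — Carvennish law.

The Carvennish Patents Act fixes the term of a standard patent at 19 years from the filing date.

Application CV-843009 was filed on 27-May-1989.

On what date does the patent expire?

May 27, 2008

Filing date + 19 years → 27 May 2008.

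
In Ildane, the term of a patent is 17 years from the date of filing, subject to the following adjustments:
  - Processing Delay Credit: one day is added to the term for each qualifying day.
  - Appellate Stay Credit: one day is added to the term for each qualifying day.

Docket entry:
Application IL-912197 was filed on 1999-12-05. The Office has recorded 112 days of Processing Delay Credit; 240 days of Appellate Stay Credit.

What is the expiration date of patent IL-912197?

November 22, 2017

Base term: filing date + 17 years → 5 December 2016.
Processing Delay Credit: +112 days → 27 March 2017.
Appellate Stay Credit: +240 days → 22 November 2017.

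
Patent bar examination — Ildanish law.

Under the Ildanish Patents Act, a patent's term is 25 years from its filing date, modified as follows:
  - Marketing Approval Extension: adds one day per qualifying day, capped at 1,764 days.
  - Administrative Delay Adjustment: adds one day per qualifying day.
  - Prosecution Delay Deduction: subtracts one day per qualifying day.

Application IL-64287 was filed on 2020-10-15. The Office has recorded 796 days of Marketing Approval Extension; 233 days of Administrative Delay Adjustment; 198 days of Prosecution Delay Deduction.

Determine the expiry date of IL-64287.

2048-01-24

Base term: filing date + 25 years → 15 October 2045.
Marketing Approval Extension: 796 days (within the 1764-day cap) → +796 days → 20 December 2047.
Administrative Delay Adjustment: +233 days → 9 August 2048.
Prosecution Delay Deduction: −198 days → 24 January 2048.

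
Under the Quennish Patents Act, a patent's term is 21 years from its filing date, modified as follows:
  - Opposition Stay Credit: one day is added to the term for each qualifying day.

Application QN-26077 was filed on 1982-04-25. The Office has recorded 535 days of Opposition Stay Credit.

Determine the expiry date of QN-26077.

Base term: filing date + 21 years → 25 April 2003.
Opposition Stay Credit: +535 days → 11 October 2004.

2004-10-11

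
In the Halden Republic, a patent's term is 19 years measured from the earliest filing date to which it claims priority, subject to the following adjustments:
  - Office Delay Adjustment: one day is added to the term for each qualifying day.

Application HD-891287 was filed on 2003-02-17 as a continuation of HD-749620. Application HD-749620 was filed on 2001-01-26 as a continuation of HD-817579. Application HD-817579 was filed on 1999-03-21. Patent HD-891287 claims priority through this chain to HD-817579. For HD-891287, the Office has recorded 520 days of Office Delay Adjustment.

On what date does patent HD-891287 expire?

August 23, 2019

Earliest priority filing: 21 March 1999.
Base term: 21 March 1999 + 19 years → 21 March 2018.
Office Delay Adjustment: +520 days → 23 August 2019.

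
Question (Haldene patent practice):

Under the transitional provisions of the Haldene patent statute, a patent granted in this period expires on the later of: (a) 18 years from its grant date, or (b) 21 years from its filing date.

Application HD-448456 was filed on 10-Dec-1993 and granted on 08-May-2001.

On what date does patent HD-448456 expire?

2019-05-08

(a) grant + 18 years → 8 May 2019.
(b) filing + 21 years → 10 December 2014.
Later of the two: 8 May 2019.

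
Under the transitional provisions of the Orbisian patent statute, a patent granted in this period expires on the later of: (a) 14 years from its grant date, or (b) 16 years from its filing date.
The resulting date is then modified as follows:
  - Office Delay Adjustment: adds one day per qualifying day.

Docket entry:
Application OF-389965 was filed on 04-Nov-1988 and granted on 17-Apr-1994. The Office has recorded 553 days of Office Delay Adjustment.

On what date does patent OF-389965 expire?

October 22, 2009

(a) grant + 14 years → 17 April 2008.
(b) filing + 16 years → 4 November 2004.
Later of the two: 17 April 2008.
Office Delay Adjustment: +553 days → 22 October 2009.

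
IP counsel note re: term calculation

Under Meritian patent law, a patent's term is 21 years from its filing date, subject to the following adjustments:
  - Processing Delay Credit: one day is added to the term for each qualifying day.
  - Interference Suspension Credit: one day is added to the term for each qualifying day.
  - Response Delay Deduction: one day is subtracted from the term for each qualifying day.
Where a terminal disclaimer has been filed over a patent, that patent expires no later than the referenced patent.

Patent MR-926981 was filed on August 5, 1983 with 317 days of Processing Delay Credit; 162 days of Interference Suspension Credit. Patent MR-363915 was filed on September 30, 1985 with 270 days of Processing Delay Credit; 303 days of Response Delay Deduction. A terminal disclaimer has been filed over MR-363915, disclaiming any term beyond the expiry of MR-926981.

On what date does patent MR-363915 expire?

Natural term of MR-363915:
  Base: filing + 21 years → 30 September 2006.
  Processing Delay Credit: +270 days → 27 June 2007.
  Response Delay Deduction: −303 days → 28 August 2006.
Expiry of referenced patent MR-926981:
  Base: filing + 21 years → 5 August 2004.
  Processing Delay Credit: +317 days → 18 June 2005.
  Interference Suspension Credit: +162 days → 27 November 2005.
Terminal disclaimer: MR-363915 expires on the earlier of 28 August 2006 and 27 November 2005.

November 27, 2005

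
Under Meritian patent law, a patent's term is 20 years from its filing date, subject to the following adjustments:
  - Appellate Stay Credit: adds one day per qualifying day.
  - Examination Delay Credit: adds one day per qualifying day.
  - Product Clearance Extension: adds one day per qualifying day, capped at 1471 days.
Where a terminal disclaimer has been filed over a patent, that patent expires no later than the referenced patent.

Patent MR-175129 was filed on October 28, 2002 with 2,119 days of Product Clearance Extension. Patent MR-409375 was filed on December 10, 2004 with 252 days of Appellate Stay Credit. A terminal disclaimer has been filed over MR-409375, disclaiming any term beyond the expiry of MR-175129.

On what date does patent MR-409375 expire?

August 19, 2025

Natural term of MR-409375:
  Base: filing + 20 years → 10 December 2024.
  Appellate Stay Credit: +252 days → 19 August 2025.
Expiry of referenced patent MR-175129:
  Base: filing + 20 years → 28 October 2022.
  Product Clearance Extension: 2119 days claimed exceeds the 1471-day cap, so +1471 days → 7 November 2026.
Terminal disclaimer: MR-409375 expires on the earlier of 19 August 2025 and 7 November 2026.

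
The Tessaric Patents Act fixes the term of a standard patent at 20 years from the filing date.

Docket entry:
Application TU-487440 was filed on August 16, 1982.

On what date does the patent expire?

August 16, 2002

Filing date + 20 years → 16 August 2002.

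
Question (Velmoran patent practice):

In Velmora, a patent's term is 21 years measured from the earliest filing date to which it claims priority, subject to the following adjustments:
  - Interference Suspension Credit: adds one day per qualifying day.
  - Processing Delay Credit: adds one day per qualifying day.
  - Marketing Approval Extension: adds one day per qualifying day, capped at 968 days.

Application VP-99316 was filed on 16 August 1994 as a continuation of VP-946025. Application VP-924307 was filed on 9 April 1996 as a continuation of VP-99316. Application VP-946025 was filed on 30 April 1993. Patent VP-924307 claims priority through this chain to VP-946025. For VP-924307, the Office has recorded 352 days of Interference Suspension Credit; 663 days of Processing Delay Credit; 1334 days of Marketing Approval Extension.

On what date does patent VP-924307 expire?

2019-10-04

Earliest priority filing: 30 April 1993.
Base term: 30 April 1993 + 21 years → 30 April 2014.
Interference Suspension Credit: +352 days → 17 April 2015.
Processing Delay Credit: +663 days → 8 February 2017.
Marketing Approval Extension: 1334 days claimed exceeds the 968-day cap, so +968 days → 4 October 2019.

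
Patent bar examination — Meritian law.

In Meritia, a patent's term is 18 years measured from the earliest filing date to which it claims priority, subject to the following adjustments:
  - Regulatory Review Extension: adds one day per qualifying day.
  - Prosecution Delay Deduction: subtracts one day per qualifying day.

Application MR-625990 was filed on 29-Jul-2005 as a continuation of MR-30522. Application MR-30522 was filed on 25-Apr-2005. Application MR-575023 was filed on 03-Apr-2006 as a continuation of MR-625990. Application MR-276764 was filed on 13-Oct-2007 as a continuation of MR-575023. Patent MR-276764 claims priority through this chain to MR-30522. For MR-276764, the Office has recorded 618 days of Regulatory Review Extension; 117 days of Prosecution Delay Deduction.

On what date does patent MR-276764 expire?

Earliest priority filing: 25 April 2005.
Base term: 25 April 2005 + 18 years → 25 April 2023.
Regulatory Review Extension: +618 days → 2 January 2025.
Prosecution Delay Deduction: −117 days → 7 September 2024.

September 7, 2024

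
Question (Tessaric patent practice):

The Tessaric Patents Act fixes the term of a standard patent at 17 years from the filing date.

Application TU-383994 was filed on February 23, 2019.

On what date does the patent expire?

Filing date + 17 years → 23 February 2036.

February 23, 2036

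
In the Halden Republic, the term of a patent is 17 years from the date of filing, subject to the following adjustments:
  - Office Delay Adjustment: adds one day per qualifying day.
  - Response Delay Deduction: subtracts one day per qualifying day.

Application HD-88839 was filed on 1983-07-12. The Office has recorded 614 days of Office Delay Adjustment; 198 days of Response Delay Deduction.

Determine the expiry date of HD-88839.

September 1, 2001

Base term: filing date + 17 years → 12 July 2000.
Office Delay Adjustment: +614 days → 18 March 2002.
Response Delay Deduction: −198 days → 1 September 2001.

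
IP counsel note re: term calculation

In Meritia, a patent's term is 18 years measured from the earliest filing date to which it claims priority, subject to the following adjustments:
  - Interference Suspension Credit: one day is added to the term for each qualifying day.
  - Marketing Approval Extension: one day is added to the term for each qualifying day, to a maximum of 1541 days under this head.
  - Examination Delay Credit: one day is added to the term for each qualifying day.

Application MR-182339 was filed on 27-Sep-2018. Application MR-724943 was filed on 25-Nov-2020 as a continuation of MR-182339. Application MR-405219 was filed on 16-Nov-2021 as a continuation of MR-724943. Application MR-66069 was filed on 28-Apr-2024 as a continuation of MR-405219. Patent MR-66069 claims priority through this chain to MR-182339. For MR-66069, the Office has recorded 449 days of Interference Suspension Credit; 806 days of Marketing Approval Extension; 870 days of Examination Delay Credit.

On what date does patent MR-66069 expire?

2042-07-23

Earliest priority filing: 27 September 2018.
Base term: 27 September 2018 + 18 years → 27 September 2036.
Interference Suspension Credit: +449 days → 20 December 2037.
Marketing Approval Extension: 806 days (within the 1541-day cap) → +806 days → 5 March 2040.
Examination Delay Credit: +870 days → 23 July 2042.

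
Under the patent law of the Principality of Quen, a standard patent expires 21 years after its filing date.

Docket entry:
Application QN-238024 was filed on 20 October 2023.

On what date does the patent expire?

Filing date + 21 years → 20 October 2044.

October 20, 2044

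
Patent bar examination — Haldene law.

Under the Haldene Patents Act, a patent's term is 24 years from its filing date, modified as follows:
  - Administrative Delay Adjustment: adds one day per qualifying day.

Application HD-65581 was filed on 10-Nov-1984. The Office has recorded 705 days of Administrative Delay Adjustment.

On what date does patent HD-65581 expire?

Base term: filing date + 24 years → 10 November 2008.
Administrative Delay Adjustment: +705 days → 16 October 2010.

2010-10-16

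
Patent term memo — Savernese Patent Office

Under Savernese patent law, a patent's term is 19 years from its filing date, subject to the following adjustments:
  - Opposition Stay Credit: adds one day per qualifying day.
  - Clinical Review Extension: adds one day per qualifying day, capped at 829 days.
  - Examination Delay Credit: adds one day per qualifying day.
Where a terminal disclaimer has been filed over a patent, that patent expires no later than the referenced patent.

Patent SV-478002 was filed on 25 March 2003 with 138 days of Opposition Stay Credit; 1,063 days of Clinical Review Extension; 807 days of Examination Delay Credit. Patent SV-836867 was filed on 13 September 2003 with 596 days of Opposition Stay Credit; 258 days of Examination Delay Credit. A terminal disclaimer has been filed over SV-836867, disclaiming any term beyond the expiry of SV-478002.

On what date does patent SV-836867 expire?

January 14, 2025

Natural term of SV-836867:
  Base: filing + 19 years → 13 September 2022.
  Opposition Stay Credit: +596 days → 1 May 2024.
  Examination Delay Credit: +258 days → 14 January 2025.
Expiry of referenced patent SV-478002:
  Base: filing + 19 years → 25 March 2022.
  Opposition Stay Credit: +138 days → 10 August 2022.
  Clinical Review Extension: 1063 days claimed exceeds the 829-day cap, so +829 days → 16 November 2024.
  Examination Delay Credit: +807 days → 1 February 2027.
Terminal disclaimer: SV-836867 expires on the earlier of 14 January 2025 and 1 February 2027.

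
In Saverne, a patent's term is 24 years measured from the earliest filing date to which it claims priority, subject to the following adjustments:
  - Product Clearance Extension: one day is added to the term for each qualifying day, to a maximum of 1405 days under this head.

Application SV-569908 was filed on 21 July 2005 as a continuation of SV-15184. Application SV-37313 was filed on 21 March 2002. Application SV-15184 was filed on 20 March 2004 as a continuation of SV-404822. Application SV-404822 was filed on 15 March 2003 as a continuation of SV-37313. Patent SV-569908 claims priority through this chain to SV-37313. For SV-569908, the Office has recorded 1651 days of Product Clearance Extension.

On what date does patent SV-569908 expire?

Earliest priority filing: 21 March 2002.
Base term: 21 March 2002 + 24 years → 21 March 2026.
Product Clearance Extension: 1651 days claimed exceeds the 1405-day cap, so +1405 days → 24 January 2030.

January 24, 2030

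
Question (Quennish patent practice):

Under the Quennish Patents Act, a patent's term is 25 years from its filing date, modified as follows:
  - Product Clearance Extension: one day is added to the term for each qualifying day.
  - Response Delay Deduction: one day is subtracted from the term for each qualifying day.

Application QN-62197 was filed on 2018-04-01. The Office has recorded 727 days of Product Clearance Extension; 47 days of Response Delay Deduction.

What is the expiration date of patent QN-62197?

Base term: filing date + 25 years → 1 April 2043.
Product Clearance Extension: +727 days → 28 March 2045.
Response Delay Deduction: −47 days → 9 February 2045.

2045-02-09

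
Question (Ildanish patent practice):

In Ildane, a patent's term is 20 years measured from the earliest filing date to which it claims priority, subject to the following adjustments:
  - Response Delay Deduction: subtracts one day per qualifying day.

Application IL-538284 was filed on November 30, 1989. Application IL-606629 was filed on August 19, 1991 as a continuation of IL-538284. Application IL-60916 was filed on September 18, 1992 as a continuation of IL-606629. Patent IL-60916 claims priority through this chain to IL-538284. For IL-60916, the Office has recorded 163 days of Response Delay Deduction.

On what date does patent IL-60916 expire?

Earliest priority filing: 30 November 1989.
Base term: 30 November 1989 + 20 years → 30 November 2009.
Response Delay Deduction: −163 days → 20 June 2009.

June 20, 2009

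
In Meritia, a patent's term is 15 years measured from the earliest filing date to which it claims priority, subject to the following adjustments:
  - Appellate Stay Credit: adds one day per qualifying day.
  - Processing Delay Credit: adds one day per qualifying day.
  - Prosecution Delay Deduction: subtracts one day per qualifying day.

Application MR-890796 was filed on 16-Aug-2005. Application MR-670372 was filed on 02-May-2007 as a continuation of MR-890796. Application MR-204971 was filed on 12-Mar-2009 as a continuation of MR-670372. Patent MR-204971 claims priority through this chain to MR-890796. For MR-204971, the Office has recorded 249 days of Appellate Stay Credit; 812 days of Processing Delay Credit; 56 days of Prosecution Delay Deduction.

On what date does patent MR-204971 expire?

Earliest priority filing: 16 August 2005.
Base term: 16 August 2005 + 15 years → 16 August 2020.
Appellate Stay Credit: +249 days → 22 April 2021.
Processing Delay Credit: +812 days → 13 July 2023.
Prosecution Delay Deduction: −56 days → 18 May 2023.

May 18, 2023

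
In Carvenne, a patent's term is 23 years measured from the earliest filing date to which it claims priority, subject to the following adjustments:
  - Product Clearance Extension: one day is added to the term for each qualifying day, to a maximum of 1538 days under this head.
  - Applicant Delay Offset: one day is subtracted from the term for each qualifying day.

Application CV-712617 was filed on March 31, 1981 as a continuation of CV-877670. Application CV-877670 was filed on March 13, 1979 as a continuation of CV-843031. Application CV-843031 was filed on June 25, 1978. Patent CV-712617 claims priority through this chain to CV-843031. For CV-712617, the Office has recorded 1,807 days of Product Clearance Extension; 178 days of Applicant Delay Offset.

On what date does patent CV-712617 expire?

2005-03-16

Earliest priority filing: 25 June 1978.
Base term: 25 June 1978 + 23 years → 25 June 2001.
Product Clearance Extension: 1807 days claimed exceeds the 1538-day cap, so +1538 days → 10 September 2005.
Applicant Delay Offset: −178 days → 16 March 2005.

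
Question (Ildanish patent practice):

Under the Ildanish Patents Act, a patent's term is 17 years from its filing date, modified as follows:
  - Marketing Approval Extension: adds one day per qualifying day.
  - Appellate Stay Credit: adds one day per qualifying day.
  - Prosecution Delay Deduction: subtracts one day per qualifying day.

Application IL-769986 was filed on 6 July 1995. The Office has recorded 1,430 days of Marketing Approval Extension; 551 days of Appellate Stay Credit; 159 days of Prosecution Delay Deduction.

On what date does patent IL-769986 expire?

2017-07-02

Base term: filing date + 17 years → 6 July 2012.
Marketing Approval Extension: +1430 days → 5 June 2016.
Appellate Stay Credit: +551 days → 8 December 2017.
Prosecution Delay Deduction: −159 days → 2 July 2017.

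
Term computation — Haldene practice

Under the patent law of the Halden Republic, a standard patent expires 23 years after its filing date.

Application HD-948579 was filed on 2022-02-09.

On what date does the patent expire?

February 9, 2045

Filing date + 23 years → 9 February 2045.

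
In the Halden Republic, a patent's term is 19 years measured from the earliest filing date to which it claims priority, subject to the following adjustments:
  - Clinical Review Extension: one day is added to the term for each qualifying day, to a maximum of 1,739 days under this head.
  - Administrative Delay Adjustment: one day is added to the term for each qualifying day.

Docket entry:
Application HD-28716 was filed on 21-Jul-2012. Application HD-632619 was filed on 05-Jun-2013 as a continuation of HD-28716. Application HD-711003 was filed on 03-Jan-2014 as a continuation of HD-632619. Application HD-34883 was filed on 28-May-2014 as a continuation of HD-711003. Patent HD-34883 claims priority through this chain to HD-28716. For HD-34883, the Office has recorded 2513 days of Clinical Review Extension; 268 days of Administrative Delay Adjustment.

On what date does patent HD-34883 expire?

Earliest priority filing: 21 July 2012.
Base term: 21 July 2012 + 19 years → 21 July 2031.
Clinical Review Extension: 2513 days claimed exceeds the 1739-day cap, so +1739 days → 24 April 2036.
Administrative Delay Adjustment: +268 days → 17 January 2037.

2037-01-17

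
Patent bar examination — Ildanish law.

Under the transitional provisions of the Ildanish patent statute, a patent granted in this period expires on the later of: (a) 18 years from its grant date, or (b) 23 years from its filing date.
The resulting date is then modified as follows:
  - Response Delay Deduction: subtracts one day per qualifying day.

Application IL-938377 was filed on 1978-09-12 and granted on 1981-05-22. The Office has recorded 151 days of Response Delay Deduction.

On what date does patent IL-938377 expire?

2001-04-14

(a) grant + 18 years → 22 May 1999.
(b) filing + 23 years → 12 September 2001.
Later of the two: 12 September 2001.
Response Delay Deduction: −151 days → 14 April 2001.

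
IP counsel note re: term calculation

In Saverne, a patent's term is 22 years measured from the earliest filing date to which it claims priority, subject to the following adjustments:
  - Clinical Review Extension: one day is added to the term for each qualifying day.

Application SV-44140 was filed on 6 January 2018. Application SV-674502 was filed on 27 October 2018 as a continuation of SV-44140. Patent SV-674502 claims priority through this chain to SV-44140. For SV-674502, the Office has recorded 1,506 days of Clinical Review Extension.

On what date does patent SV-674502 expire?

Earliest priority filing: 6 January 2018.
Base term: 6 January 2018 + 22 years → 6 January 2040.
Clinical Review Extension: +1506 days → 20 February 2044.

2044-02-20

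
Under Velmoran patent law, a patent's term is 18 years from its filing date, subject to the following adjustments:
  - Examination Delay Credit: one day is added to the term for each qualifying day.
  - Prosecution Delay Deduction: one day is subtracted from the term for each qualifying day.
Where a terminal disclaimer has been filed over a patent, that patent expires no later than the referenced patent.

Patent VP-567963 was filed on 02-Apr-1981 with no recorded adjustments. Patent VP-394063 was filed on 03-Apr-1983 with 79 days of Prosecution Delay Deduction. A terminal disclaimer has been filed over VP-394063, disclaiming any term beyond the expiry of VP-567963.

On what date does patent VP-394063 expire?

April 2, 1999

Natural term of VP-394063:
  Base: filing + 18 years → 3 April 2001.
  Prosecution Delay Deduction: −79 days → 14 January 2001.
Expiry of referenced patent VP-567963:
  Base: filing + 18 years → 2 April 1999.
Terminal disclaimer: VP-394063 expires on the earlier of 14 January 2001 and 2 April 1999.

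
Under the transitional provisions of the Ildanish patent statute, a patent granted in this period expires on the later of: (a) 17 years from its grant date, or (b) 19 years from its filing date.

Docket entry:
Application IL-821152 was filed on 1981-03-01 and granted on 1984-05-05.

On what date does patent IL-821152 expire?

(a) grant + 17 years → 5 May 2001.
(b) filing + 19 years → 1 March 2000.
Later of the two: 5 May 2001.

May 5, 2001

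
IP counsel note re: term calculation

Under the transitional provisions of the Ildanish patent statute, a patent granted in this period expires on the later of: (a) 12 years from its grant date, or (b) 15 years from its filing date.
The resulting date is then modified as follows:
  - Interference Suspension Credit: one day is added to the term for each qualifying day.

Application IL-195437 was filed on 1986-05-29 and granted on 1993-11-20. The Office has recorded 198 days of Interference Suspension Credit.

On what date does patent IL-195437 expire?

(a) grant + 12 years → 20 November 2005.
(b) filing + 15 years → 29 May 2001.
Later of the two: 20 November 2005.
Interference Suspension Credit: +198 days → 6 June 2006.

June 6, 2006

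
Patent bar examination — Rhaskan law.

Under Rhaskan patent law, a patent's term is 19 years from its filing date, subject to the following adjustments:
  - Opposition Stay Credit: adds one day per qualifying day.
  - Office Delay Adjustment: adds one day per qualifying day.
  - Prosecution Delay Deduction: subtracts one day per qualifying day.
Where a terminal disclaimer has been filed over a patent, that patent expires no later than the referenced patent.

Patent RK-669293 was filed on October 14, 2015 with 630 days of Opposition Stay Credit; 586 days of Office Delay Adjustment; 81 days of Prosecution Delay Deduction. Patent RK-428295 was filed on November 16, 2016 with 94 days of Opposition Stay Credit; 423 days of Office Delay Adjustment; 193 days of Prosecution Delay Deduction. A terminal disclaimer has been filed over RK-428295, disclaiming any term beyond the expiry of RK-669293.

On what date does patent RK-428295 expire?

Natural term of RK-428295:
  Base: filing + 19 years → 16 November 2035.
  Opposition Stay Credit: +94 days → 18 February 2036.
  Office Delay Adjustment: +423 days → 16 April 2037.
  Prosecution Delay Deduction: −193 days → 5 October 2036.
Expiry of referenced patent RK-669293:
  Base: filing + 19 years → 14 October 2034.
  Opposition Stay Credit: +630 days → 5 July 2036.
  Office Delay Adjustment: +586 days → 11 February 2038.
  Prosecution Delay Deduction: −81 days → 22 November 2037.
Terminal disclaimer: RK-428295 expires on the earlier of 5 October 2036 and 22 November 2037.

October 5, 2036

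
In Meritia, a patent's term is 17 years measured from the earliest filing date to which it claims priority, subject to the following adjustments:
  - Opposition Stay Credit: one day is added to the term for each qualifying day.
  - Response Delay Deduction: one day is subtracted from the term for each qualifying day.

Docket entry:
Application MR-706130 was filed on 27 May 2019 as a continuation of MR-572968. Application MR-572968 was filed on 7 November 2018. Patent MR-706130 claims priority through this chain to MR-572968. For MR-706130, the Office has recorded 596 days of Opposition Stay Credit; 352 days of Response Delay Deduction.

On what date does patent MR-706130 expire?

2036-07-08

Earliest priority filing: 7 November 2018.
Base term: 7 November 2018 + 17 years → 7 November 2035.
Opposition Stay Credit: +596 days → 25 June 2037.
Response Delay Deduction: −352 days → 8 July 2036.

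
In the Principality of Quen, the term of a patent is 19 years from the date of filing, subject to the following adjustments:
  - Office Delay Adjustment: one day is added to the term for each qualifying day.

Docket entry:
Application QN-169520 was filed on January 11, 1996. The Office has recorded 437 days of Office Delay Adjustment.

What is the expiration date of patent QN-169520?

Base term: filing date + 19 years → 11 January 2015.
Office Delay Adjustment: +437 days → 23 March 2016.

2016-03-23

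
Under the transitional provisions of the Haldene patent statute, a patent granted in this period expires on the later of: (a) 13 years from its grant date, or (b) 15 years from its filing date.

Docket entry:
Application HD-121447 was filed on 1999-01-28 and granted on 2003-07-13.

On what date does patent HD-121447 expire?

July 13, 2016

(a) grant + 13 years → 13 July 2016.
(b) filing + 15 years → 28 January 2014.
Later of the two: 13 July 2016.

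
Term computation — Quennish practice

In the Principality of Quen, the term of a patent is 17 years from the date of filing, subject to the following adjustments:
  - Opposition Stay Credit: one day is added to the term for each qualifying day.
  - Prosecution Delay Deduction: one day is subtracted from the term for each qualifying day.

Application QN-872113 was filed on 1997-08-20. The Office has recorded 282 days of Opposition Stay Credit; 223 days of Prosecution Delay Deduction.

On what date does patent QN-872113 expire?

October 18, 2014

Base term: filing date + 17 years → 20 August 2014.
Opposition Stay Credit: +282 days → 29 May 2015.
Prosecution Delay Deduction: −223 days → 18 October 2014.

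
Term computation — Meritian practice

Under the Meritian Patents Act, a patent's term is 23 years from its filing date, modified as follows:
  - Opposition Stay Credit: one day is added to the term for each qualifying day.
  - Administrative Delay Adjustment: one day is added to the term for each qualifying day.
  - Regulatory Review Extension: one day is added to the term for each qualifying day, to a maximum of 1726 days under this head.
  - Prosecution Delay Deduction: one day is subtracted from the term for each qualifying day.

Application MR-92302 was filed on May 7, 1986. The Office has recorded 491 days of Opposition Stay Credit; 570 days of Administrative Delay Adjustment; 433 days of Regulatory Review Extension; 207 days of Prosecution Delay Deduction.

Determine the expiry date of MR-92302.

November 14, 2012

Base term: filing date + 23 years → 7 May 2009.
Opposition Stay Credit: +491 days → 10 September 2010.
Administrative Delay Adjustment: +570 days → 2 April 2012.
Regulatory Review Extension: 433 days (within the 1726-day cap) → +433 days → 9 June 2013.
Prosecution Delay Deduction: −207 days → 14 November 2012.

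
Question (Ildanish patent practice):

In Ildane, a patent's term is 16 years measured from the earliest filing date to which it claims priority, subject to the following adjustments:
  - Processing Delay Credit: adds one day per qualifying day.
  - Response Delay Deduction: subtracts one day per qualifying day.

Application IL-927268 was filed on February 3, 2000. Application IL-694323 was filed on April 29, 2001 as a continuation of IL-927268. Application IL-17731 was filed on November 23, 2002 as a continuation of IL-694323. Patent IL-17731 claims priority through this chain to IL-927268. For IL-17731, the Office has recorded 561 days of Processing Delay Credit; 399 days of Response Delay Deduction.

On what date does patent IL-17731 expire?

Earliest priority filing: 3 February 2000.
Base term: 3 February 2000 + 16 years → 3 February 2016.
Processing Delay Credit: +561 days → 17 August 2017.
Response Delay Deduction: −399 days → 14 July 2016.

July 14, 2016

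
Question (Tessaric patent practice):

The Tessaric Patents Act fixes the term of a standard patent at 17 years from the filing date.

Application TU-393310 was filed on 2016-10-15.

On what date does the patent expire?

Filing date + 17 years → 15 October 2033.

October 15, 2033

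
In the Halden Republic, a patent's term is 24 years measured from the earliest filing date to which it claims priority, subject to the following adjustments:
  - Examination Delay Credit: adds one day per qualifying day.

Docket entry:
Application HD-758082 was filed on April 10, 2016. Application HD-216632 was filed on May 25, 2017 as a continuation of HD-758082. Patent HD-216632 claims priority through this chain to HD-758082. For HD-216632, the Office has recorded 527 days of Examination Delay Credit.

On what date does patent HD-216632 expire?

Earliest priority filing: 10 April 2016.
Base term: 10 April 2016 + 24 years → 10 April 2040.
Examination Delay Credit: +527 days → 19 September 2041.

2041-09-19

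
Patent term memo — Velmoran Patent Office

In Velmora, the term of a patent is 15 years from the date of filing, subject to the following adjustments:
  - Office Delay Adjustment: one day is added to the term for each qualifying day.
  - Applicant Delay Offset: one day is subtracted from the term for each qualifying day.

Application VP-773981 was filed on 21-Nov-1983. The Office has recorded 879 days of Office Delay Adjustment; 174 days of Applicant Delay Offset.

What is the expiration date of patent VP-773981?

Base term: filing date + 15 years → 21 November 1998.
Office Delay Adjustment: +879 days → 18 April 2001.
Applicant Delay Offset: −174 days → 26 October 2000.

2000-10-26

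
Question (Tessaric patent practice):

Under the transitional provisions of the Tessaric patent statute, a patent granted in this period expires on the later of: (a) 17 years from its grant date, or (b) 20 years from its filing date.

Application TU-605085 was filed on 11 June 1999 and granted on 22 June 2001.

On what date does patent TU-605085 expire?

(a) grant + 17 years → 22 June 2018.
(b) filing + 20 years → 11 June 2019.
Later of the two: 11 June 2019.

2019-06-11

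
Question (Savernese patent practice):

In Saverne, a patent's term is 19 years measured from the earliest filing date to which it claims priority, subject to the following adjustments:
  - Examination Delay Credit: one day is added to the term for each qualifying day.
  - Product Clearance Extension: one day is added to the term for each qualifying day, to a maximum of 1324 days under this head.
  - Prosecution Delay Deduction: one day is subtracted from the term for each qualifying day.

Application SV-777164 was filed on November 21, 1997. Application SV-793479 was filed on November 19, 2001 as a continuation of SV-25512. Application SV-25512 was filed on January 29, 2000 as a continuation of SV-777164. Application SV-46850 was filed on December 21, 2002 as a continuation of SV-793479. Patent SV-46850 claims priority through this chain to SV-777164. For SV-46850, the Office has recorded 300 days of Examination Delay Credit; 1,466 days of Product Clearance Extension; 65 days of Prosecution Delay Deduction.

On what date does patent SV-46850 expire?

Earliest priority filing: 21 November 1997.
Base term: 21 November 1997 + 19 years → 21 November 2016.
Examination Delay Credit: +300 days → 17 September 2017.
Product Clearance Extension: 1466 days claimed exceeds the 1324-day cap, so +1324 days → 3 May 2021.
Prosecution Delay Deduction: −65 days → 27 February 2021.

February 27, 2021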